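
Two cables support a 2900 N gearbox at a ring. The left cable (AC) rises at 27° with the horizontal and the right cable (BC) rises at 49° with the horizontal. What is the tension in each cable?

ΣF_x = 0: −T_AC·cos27° + T_BC·cos49° = 0 → T_BC = 1.35812·T_AC.
ΣF_y = 0: T_AC·sin27° + T_BC·sin49° = 2900.
Substitute: T_AC·(0.45399 + 1.35812·0.75471) = 2900 → T_AC = 1960.82 ≈ 1961 N.
Then T_BC = 1.35812 × 1960.82 = 2663 N.

T_AC = 1961 N, T_BC = 2663 N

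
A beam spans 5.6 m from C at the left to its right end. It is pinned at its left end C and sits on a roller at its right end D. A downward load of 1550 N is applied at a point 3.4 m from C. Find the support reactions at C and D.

C_x = 0, C_y = 608.9 N, D_y = 941.1 N

Taking moments about C: D_y·5.6 − 1550·3.4 = 0 → D_y = 5270/5.6 = 941.071 ≈ 941.1 N.
ΣF_y = 0: C_y + 941.071 − 1550 = 0 → C_y = 608.9 N.
ΣF_x = 0: no horizontal applied forces, so C_x = 0.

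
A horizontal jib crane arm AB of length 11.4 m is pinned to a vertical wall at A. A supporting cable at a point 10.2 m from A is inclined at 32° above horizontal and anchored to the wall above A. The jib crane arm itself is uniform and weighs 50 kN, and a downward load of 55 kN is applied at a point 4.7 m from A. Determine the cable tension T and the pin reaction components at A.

ΣM about A: T·sin32°·10.2 − 50·5.7 − 55·4.7 = 0 → T = 543.5/(10.2·0.529919) = 100.552 ≈ 100.6 kN.
ΣF_x = 0: A_x − T·cos32° = 0 → A_x = 100.552 × 0.848048 = 85.27 kN.
ΣF_y = 0: A_y + T·sin32° − 50 − 55 = 0 → A_y = 105 − 100.552 × 0.529919 = 51.72 kN.

T = 100.6 kN, A_x = 85.27 kN, A_y = 51.72 kN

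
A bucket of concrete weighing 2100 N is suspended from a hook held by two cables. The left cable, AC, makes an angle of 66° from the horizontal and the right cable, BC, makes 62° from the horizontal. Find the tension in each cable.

ΣF_x = 0: −T_AC·cos66° + T_BC·cos62° = 0 → T_BC = 0.866371·T_AC.
ΣF_y = 0: T_AC·sin66° + T_BC·sin62° = 2100.
Substitute: T_AC·(0.913545 + 0.866371·0.882948) = 2100 → T_AC = 1251.11 ≈ 1251 N.
Then T_BC = 0.866371 × 1251.11 = 1084 N.

T_AC = 1251 N, T_BC = 1084 N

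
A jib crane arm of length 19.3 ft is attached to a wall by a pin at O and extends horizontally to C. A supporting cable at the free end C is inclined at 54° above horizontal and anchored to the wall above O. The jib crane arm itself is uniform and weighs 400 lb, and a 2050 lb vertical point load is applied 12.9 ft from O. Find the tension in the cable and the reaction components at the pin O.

T = 1941 lb, O_x = 1141 lb, O_y = 879.8 lb

ΣM about O: T·sin54°·19.3 − 400·9.65 − 2050·12.9 = 0 → T = 30305/(19.3·0.809017) = 1940.88 ≈ 1941 lb.
ΣF_x = 0: O_x − T·cos54° = 0 → O_x = 1940.88 × 0.587785 = 1141 lb.
ΣF_y = 0: O_y + T·sin54° − 400 − 2050 = 0 → O_y = 2450 − 1940.88 × 0.809017 = 879.8 lb.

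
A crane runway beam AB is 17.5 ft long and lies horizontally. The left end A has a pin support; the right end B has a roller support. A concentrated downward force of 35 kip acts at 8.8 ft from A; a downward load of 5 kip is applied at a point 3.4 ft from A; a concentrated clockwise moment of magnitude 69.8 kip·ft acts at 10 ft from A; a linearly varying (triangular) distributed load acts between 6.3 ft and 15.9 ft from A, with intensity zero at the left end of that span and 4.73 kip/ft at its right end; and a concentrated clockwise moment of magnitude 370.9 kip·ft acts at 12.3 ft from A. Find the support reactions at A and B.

A_x = 0, A_y = 2.473 kip, B_y = 60.23 kip

Resultant of the triangular load: ½ × 4.73 × 9.6 = 22.704 kip, acting at 12.7 ft from A (one-third of the span from the peak).
Moments about A: B_y·17.5 − 35·8.8 − 5·3.4 − 69.8 − (½·4.73·9.6)·12.7 − 370.9 = 0 → B_y = 1054.0408/17.5 = 60.2309 ≈ 60.23 kip.
ΣF_y = 0: A_y + 60.2309 − 35 − 5 − ½·4.73·9.6 = 0 → A_y = 2.473 kip.
ΣF_x = 0: no horizontal applied forces, so A_x = 0.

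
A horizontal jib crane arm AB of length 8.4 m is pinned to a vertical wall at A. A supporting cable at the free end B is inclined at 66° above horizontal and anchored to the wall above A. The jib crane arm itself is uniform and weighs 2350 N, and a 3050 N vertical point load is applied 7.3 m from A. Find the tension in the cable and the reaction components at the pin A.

ΣM about A: T·sin66°·8.4 − 2350·4.2 − 3050·7.3 = 0 → T = 32135/(8.4·0.913545) = 4187.64 ≈ 4188 N.
ΣF_x = 0: A_x − T·cos66° = 0 → A_x = 4187.64 × 0.406737 = 1703 N.
ΣF_y = 0: A_y + T·sin66° − 2350 − 3050 = 0 → A_y = 5400 − 4187.64 × 0.913545 = 1574 N.

T = 4188 N, A_x = 1703 N, A_y = 1574 N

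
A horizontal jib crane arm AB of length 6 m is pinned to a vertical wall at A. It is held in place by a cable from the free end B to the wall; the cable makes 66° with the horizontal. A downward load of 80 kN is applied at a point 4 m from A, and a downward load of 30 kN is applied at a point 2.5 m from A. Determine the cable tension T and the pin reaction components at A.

T = 72.06 kN, A_x = 29.31 kN, A_y = 44.17 kN

ΣM about A: T·sin66°·6 − 80·4 − 30·2.5 = 0 → T = 395/(6·0.913545) = 72.0636 ≈ 72.06 kN.
ΣF_x = 0: A_x − T·cos66° = 0 → A_x = 72.0636 × 0.406737 = 29.31 kN.
ΣF_y = 0: A_y + T·sin66° − 80 − 30 = 0 → A_y = 110 − 72.0636 × 0.913545 = 44.17 kN.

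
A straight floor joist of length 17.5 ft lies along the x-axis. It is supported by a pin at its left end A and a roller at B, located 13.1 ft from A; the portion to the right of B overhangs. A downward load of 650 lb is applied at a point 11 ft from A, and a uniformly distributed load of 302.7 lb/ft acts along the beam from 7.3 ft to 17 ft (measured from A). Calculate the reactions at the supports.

A_x = 0, A_y = 317.1 lb, B_y = 3269 lb

Resultant of the distributed load: 302.7 × 9.7 = 2936.19 lb at 12.15 ft from A.
ΣM about A: B_y·13.1 − 650·11 − (302.7·9.7)·12.15 = 0 → B_y = 42824.7085/13.1 = 3269.06 ≈ 3269 lb.
ΣF_y = 0: A_y + 3269.06 − 650 − 302.7·9.7 = 0 → A_y = 317.1 lb.
ΣF_x = 0: no horizontal applied forces, so A_x = 0.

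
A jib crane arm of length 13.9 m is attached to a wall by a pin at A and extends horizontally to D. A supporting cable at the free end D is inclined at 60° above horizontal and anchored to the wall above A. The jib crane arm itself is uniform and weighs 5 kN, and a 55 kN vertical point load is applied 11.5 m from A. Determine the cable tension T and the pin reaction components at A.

ΣM about A: T·sin60°·13.9 − 5·6.95 − 55·11.5 = 0 → T = 667.25/(13.9·0.866025) = 55.4298 ≈ 55.43 kN.
ΣF_x = 0: A_x − T·cos60° = 0 → A_x = 55.4298 × 0.5 = 27.71 kN.
ΣF_y = 0: A_y + T·sin60° − 5 − 55 = 0 → A_y = 60 − 55.4298 × 0.866025 = 12.00 kN.

T = 55.43 kN, A_x = 27.71 kN, A_y = 12.00 kN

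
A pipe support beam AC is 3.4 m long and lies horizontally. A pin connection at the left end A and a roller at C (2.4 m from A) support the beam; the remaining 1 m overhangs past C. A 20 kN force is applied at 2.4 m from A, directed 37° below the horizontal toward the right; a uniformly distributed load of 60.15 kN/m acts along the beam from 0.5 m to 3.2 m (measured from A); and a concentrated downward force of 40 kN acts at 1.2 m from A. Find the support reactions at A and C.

A_x = -15.97 kN, A_y = 57.22 kN, C_y = 157.2 kN

Resultant of the distributed load: 60.15 × 2.7 = 162.405 kN at 1.85 m from A.
ΣM about A: C_y·2.4 − 20·sin37°·2.4 − (60.15·2.7)·1.85 − 40·1.2 = 0 → C_y = 377.336/2.4 = 157.223 ≈ 157.2 kN.
ΣF_y = 0: A_y + 157.223 − 20·sin37° − 60.15·2.7 − 40 = 0 → A_y = 57.22 kN.
ΣF_x = 0: A_x + 20·cos37° = 0 → A_x = -15.97 kN.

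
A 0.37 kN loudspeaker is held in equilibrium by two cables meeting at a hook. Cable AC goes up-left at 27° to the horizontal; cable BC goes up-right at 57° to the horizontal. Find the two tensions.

ΣF_x = 0: −T_AC·cos27° + T_BC·cos57° = 0 → T_BC = 1.63596·T_AC.
ΣF_y = 0: T_AC·sin27° + T_BC·sin57° = 0.37.
Substitute: T_AC·(0.45399 + 1.63596·0.838671) = 0.37 → T_AC = 0.202626 ≈ 0.2026 kN.
Then T_BC = 1.63596 × 0.202626 = 0.3315 kN.

T_AC = 0.2026 kN, T_BC = 0.3315 kN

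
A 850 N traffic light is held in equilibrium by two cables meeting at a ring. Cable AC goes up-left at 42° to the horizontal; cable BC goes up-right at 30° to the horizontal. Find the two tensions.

ΣF_x = 0: −T_AC·cos42° + T_BC·cos30° = 0 → T_BC = 0.85811·T_AC.
ΣF_y = 0: T_AC·sin42° + T_BC·sin30° = 850.
Substitute: T_AC·(0.669131 + 0.85811·0.5) = 850 → T_AC = 774.004 ≈ 774.0 N.
Then T_BC = 0.85811 × 774.004 = 664.2 N.

T_AC = 774.0 N, T_BC = 664.2 N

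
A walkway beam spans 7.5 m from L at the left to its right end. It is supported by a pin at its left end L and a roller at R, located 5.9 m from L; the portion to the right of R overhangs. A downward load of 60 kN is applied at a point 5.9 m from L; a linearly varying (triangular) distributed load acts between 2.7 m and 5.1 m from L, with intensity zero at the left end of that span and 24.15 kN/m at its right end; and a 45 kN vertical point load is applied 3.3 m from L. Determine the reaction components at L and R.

Resultant of the triangular load: ½ × 24.15 × 2.4 = 28.98 kN, acting at 4.3 m from L (one-third of the span from the peak).
ΣM about L: R_y·5.9 − 60·5.9 − (½·24.15·2.4)·4.3 − 45·3.3 = 0 → R_y = 627.114/5.9 = 106.291 ≈ 106.3 kN.
ΣF_y = 0: L_y + 106.291 − 60 − ½·24.15·2.4 − 45 = 0 → L_y = 27.69 kN.
ΣF_x = 0: no horizontal applied forces, so L_x = 0.

L_x = 0, L_y = 27.69 kN, R_y = 106.3 kN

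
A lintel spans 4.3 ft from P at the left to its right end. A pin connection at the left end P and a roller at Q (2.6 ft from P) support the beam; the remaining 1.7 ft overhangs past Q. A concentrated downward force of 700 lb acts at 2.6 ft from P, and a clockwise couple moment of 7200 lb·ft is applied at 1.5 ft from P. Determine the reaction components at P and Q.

P_x = 0, P_y = -2769 lb, Q_y = 3469 lb

Taking moments about P: Q_y·2.6 − 700·2.6 − 7200 = 0 → Q_y = 9020/2.6 = 3469.23 ≈ 3469 lb.
ΣF_y = 0: P_y + 3469.23 − 700 = 0 → P_y = -2769 lb.
ΣF_x = 0: no horizontal applied forces, so P_x = 0.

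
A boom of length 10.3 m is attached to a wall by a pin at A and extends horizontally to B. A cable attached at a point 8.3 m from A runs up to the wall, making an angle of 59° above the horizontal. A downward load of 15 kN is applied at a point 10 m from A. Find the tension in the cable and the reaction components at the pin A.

ΣM about A: T·sin59°·8.3 − 15·10 = 0 → T = 150/(8.3·0.857167) = 21.0837 ≈ 21.08 kN.
ΣF_x = 0: A_x − T·cos59° = 0 → A_x = 21.0837 × 0.515038 = 10.86 kN.
ΣF_y = 0: A_y + T·sin59° − 15 = 0 → A_y = 15 − 21.0837 × 0.857167 = -3.072 kN.

T = 21.08 kN, A_x = 10.86 kN, A_y = -3.072 kN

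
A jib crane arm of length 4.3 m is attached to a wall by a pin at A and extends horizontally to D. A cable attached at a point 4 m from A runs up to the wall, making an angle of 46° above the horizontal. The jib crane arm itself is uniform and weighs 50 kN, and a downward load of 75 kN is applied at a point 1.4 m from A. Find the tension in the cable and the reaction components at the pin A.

T = 73.85 kN, A_x = 51.30 kN, A_y = 71.88 kN

ΣM about A: T·sin46°·4 − 50·2.15 − 75·1.4 = 0 → T = 212.5/(4·0.71934) = 73.8524 ≈ 73.85 kN.
ΣF_x = 0: A_x − T·cos46° = 0 → A_x = 73.8524 × 0.694658 = 51.30 kN.
ΣF_y = 0: A_y + T·sin46° − 50 − 75 = 0 → A_y = 125 − 73.8524 × 0.71934 = 71.88 kN.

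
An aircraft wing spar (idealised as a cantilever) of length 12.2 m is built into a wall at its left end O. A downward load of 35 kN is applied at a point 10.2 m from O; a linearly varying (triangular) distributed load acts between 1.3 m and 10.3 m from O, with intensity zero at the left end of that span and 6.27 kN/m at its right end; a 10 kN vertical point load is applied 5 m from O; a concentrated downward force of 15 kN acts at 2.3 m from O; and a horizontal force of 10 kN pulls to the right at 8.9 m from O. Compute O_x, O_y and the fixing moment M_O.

O_x = -10.00 kN, O_y = 88.22 kN, M_O = 647.5 kN·m

Resultant of the triangular load: ½ × 6.27 × 9 = 28.215 kN, acting at 7.3 m from O (one-third of the span from the peak).
ΣF_x = 0: O_x + 10 = 0 → O_x = -10.00 kN.
ΣF_y = 0: O_y − 35 − ½·6.27·9 − 10 − 15 = 0 → O_y = 88.22 kN.
ΣM about O: M_O − 35·10.2 − (½·6.27·9)·7.3 − 10·5 − 15·2.3 = 0 → M_O = 647.5 kN·m.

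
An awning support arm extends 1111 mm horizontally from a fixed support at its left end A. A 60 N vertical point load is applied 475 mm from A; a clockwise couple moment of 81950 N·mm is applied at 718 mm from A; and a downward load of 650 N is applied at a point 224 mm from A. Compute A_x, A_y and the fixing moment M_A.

A_x = 0, A_y = 710.0 N, M_A = 256000 N·mm

ΣF_x = 0: A_x = 0.
ΣF_y = 0: A_y − 60 − 650 = 0 → A_y = 710.0 N.
ΣM about A: M_A − 60·475 − 81950 − 650·224 = 0 → M_A = 256000 N·mm.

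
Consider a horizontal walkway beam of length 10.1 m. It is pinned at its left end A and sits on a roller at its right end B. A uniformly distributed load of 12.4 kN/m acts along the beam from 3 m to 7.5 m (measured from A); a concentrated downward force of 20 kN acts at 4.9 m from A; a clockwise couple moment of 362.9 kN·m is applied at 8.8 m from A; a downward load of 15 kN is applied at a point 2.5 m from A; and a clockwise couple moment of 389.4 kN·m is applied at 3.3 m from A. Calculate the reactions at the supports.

A_x = 0, A_y = -26.11 kN, B_y = 116.9 kN

Resultant of the distributed load: 12.4 × 4.5 = 55.8 kN at 5.25 m from A.
Taking moments about A: B_y·10.1 − (12.4·4.5)·5.25 − 20·4.9 − 362.9 − 15·2.5 − 389.4 = 0 → B_y = 1180.75/10.1 = 116.906 ≈ 116.9 kN.
ΣF_y = 0: A_y + 116.906 − 12.4·4.5 − 20 − 15 = 0 → A_y = -26.11 kN.
ΣF_x = 0: no horizontal applied forces, so A_x = 0.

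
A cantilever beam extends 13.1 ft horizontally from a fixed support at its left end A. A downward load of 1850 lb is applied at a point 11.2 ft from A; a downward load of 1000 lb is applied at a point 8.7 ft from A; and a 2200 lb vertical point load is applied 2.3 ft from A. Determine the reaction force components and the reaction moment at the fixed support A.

ΣF_x = 0: A_x = 0.
ΣF_y = 0: A_y − 1850 − 1000 − 2200 = 0 → A_y = 5050 lb.
ΣM about A: M_A − 1850·11.2 − 1000·8.7 − 2200·2.3 = 0 → M_A = 34480 lb·ft.

A_x = 0, A_y = 5050 lb, M_A = 34480 lb·ft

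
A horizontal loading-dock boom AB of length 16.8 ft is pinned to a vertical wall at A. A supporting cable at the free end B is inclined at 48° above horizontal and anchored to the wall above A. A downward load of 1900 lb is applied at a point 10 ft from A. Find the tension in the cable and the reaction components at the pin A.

ΣM about A: T·sin48°·16.8 − 1900·10 = 0 → T = 19000/(16.8·0.743145) = 1521.85 ≈ 1522 lb.
ΣF_x = 0: A_x − T·cos48° = 0 → A_x = 1521.85 × 0.669131 = 1018 lb.
ΣF_y = 0: A_y + T·sin48° − 1900 = 0 → A_y = 1900 − 1521.85 × 0.743145 = 769.0 lb.

T = 1522 lb, A_x = 1018 lb, A_y = 769.0 lb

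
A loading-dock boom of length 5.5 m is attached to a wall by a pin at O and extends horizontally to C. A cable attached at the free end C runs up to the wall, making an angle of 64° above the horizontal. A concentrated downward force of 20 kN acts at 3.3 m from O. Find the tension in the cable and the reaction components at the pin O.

ΣM about O: T·sin64°·5.5 − 20·3.3 = 0 → T = 66/(5.5·0.898794) = 13.3512 ≈ 13.35 kN.
ΣF_x = 0: O_x − T·cos64° = 0 → O_x = 13.3512 × 0.438371 = 5.853 kN.
ΣF_y = 0: O_y + T·sin64° − 20 = 0 → O_y = 20 − 13.3512 × 0.898794 = 8.000 kN.

T = 13.35 kN, O_x = 5.853 kN, O_y = 8.000 kN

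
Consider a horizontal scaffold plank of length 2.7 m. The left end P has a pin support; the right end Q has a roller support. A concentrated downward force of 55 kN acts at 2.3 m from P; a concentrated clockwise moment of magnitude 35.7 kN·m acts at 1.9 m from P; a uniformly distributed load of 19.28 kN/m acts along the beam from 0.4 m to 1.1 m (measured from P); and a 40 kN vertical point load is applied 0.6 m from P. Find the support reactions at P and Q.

P_x = 0, P_y = 35.78 kN, Q_y = 72.71 kN

Resultant of the distributed load: 19.28 × 0.7 = 13.496 kN at 0.75 m from P.
Taking moments about P: Q_y·2.7 − 55·2.3 − 35.7 − (19.28·0.7)·0.75 − 40·0.6 = 0 → Q_y = 196.322/2.7 = 72.7119 ≈ 72.71 kN.
ΣF_y = 0: P_y + 72.7119 − 55 − 19.28·0.7 − 40 = 0 → P_y = 35.78 kN.
ΣF_x = 0: no horizontal applied forces, so P_x = 0.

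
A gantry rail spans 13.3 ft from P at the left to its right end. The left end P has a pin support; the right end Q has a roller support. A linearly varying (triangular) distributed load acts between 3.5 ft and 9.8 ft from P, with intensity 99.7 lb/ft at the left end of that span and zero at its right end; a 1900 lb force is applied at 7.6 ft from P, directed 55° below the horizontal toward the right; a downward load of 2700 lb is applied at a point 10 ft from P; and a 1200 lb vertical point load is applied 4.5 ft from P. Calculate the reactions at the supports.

Resultant of the triangular load: ½ × 99.7 × 6.3 = 314.055 lb, acting at 5.6 ft from P (one-third of the span from the peak).
ΣM about P: Q_y·13.3 − (½·99.7·6.3)·5.6 − 1900·sin55°·7.6 − 2700·10 − 1200·4.5 = 0 → Q_y = 45987.3/13.3 = 3457.69 ≈ 3458 lb.
ΣF_y = 0: P_y + 3457.69 − ½·99.7·6.3 − 1900·sin55° − 2700 − 1200 = 0 → P_y = 2313 lb.
ΣF_x = 0: P_x + 1900·cos55° = 0 → P_x = -1090 lb.

P_x = -1090 lb, P_y = 2313 lb, Q_y = 3458 lb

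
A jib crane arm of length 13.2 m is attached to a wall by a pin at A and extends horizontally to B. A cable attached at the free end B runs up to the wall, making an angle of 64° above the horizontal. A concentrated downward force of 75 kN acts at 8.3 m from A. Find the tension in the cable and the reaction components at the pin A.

ΣM about A: T·sin64°·13.2 − 75·8.3 = 0 → T = 622.5/(13.2·0.898794) = 52.4693 ≈ 52.47 kN.
ΣF_x = 0: A_x − T·cos64° = 0 → A_x = 52.4693 × 0.438371 = 23.00 kN.
ΣF_y = 0: A_y + T·sin64° − 75 = 0 → A_y = 75 − 52.4693 × 0.898794 = 27.84 kN.

T = 52.47 kN, A_x = 23.00 kN, A_y = 27.84 kN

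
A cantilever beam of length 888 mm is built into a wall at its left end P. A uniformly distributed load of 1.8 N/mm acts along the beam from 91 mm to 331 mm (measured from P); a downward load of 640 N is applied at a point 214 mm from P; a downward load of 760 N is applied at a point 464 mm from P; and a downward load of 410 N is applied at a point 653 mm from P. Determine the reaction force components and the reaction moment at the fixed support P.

P_x = 0, P_y = 2242 N, M_P = 848500 N·mm

Resultant of the distributed load: 1.8 × 240 = 432 N at 211 mm from P.
ΣF_x = 0: P_x = 0.
ΣF_y = 0: P_y − 1.8·240 − 640 − 760 − 410 = 0 → P_y = 2242 N.
ΣM about P: M_P − (1.8·240)·211 − 640·214 − 760·464 − 410·653 = 0 → M_P = 848500 N·mm.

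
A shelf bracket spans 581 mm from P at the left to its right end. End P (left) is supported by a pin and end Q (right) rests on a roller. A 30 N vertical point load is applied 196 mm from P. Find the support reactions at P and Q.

ΣM about P: Q_y·581 − 30·196 = 0 → Q_y = 5880/581 = 10.1205 ≈ 10.12 N.
ΣF_y = 0: P_y + 10.1205 − 30 = 0 → P_y = 19.88 N.
ΣF_x = 0: no horizontal applied forces, so P_x = 0.

P_x = 0, P_y = 19.88 N, Q_y = 10.12 N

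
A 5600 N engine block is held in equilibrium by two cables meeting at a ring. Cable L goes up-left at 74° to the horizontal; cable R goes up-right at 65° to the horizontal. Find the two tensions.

T_L = 3607 N, T_R = 2353 N

ΣF_x = 0: −T_L·cos74° + T_R·cos65° = 0 → T_R = 0.652214·T_L.
ΣF_y = 0: T_L·sin74° + T_R·sin65° = 5600.
Substitute: T_L·(0.961262 + 0.652214·0.906308) = 5600 → T_L = 3607.39 ≈ 3607 N.
Then T_R = 0.652214 × 3607.39 = 2353 N.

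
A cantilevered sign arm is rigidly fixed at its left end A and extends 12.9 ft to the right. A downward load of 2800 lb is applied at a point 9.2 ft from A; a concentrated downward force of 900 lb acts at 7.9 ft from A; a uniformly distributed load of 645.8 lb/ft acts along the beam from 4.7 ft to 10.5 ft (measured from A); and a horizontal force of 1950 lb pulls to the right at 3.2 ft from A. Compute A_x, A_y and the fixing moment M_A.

Resultant of the distributed load: 645.8 × 5.8 = 3745.64 lb at 7.6 ft from A.
ΣF_x = 0: A_x + 1950 = 0 → A_x = -1950 lb.
ΣF_y = 0: A_y − 2800 − 900 − 645.8·5.8 = 0 → A_y = 7446 lb.
ΣM about A: M_A − 2800·9.2 − 900·7.9 − (645.8·5.8)·7.6 = 0 → M_A = 61340 lb·ft.

A_x = -1950 lb, A_y = 7446 lb, M_A = 61340 lb·ft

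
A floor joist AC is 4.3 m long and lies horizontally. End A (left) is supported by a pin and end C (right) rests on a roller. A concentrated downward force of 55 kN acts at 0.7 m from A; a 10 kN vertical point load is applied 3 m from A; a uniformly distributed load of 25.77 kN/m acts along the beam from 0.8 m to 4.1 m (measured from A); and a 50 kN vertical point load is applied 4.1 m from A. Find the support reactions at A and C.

Resultant of the distributed load: 25.77 × 3.3 = 85.041 kN at 2.45 m from A.
ΣM about A: C_y·4.3 − 55·0.7 − 10·3 − (25.77·3.3)·2.45 − 50·4.1 = 0 → C_y = 481.85045/4.3 = 112.058 ≈ 112.1 kN.
ΣF_y = 0: A_y + 112.058 − 55 − 10 − 25.77·3.3 − 50 = 0 → A_y = 87.98 kN.
ΣF_x = 0: no horizontal applied forces, so A_x = 0.

A_x = 0, A_y = 87.98 kN, C_y = 112.1 kN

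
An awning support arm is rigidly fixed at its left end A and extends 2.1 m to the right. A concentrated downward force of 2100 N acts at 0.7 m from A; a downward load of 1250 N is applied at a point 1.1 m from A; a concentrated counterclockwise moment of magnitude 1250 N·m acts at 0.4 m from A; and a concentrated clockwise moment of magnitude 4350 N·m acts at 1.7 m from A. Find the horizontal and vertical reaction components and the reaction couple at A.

ΣF_x = 0: A_x = 0.
ΣF_y = 0: A_y − 2100 − 1250 = 0 → A_y = 3350 N.
ΣM about A: M_A − 2100·0.7 − 1250·1.1 + 1250 − 4350 = 0 → M_A = 5945 N·m.

A_x = 0, A_y = 3350 N, M_A = 5945 N·m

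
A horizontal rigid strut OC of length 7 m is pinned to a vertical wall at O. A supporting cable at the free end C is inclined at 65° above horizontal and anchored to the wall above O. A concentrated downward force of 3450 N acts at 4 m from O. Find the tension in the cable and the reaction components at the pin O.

T = 2175 N, O_x = 919.3 N, O_y = 1479 N

ΣM about O: T·sin65°·7 − 3450·4 = 0 → T = 13800/(7·0.906308) = 2175.23 ≈ 2175 N.
ΣF_x = 0: O_x − T·cos65° = 0 → O_x = 2175.23 × 0.422618 = 919.3 N.
ΣF_y = 0: O_y + T·sin65° − 3450 = 0 → O_y = 3450 − 2175.23 × 0.906308 = 1479 N.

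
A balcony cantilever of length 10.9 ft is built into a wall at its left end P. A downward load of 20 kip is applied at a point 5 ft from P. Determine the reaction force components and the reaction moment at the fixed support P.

ΣF_x = 0: P_x = 0.
ΣF_y = 0: P_y − 20 = 0 → P_y = 20.00 kip.
ΣM about P: M_P − 20·5 = 0 → M_P = 100.0 kip·ft.

P_x = 0, P_y = 20.00 kip, M_P = 100.0 kip·ft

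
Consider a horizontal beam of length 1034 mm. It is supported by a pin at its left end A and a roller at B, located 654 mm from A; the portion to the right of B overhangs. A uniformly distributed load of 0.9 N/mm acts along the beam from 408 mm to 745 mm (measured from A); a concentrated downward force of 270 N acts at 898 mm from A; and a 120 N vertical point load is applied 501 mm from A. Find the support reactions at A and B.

Resultant of the distributed load: 0.9 × 337 = 303.3 N at 576.5 mm from A.
Taking moments about A: B_y·654 − (0.9·337)·576.5 − 270·898 − 120·501 = 0 → B_y = 477432.45/654 = 730.019 ≈ 730.0 N.
ΣF_y = 0: A_y + 730.019 − 0.9·337 − 270 − 120 = 0 → A_y = -36.72 N.
ΣF_x = 0: no horizontal applied forces, so A_x = 0.

A_x = 0, A_y = -36.72 N, B_y = 730.0 N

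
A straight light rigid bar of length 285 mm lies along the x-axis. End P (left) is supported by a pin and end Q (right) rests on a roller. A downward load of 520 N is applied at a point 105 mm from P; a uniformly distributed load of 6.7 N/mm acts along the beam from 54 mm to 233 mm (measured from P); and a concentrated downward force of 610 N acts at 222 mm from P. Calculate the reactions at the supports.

Resultant of the distributed load: 6.7 × 179 = 1199.3 N at 143.5 mm from P.
ΣM about P: Q_y·285 − 520·105 − (6.7·179)·143.5 − 610·222 = 0 → Q_y = 362119.55/285 = 1270.59 ≈ 1271 N.
ΣF_y = 0: P_y + 1270.59 − 520 − 6.7·179 − 610 = 0 → P_y = 1059 N.
ΣF_x = 0: no horizontal applied forces, so P_x = 0.

P_x = 0, P_y = 1059 N, Q_y = 1271 N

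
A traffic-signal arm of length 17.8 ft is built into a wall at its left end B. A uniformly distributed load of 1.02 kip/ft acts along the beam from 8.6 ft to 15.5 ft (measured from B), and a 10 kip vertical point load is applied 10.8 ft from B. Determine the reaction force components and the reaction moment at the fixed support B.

Resultant of the distributed load: 1.02 × 6.9 = 7.038 kip at 12.05 ft from B.
ΣF_x = 0: B_x = 0.
ΣF_y = 0: B_y − 1.02·6.9 − 10 = 0 → B_y = 17.04 kip.
ΣM about B: M_B − (1.02·6.9)·12.05 − 10·10.8 = 0 → M_B = 192.8 kip·ft.

B_x = 0, B_y = 17.04 kip, M_B = 192.8 kip·ft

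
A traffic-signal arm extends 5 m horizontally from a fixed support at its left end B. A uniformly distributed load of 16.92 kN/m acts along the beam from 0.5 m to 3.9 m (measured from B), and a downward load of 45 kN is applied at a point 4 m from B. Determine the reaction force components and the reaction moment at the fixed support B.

B_x = 0, B_y = 102.5 kN, M_B = 306.6 kN·m

Resultant of the distributed load: 16.92 × 3.4 = 57.528 kN at 2.2 m from B.
ΣF_x = 0: B_x = 0.
ΣF_y = 0: B_y − 16.92·3.4 − 45 = 0 → B_y = 102.5 kN.
ΣM about B: M_B − (16.92·3.4)·2.2 − 45·4 = 0 → M_B = 306.6 kN·m.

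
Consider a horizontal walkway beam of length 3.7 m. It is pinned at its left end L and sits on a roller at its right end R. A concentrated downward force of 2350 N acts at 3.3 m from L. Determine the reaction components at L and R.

L_x = 0, L_y = 254.1 N, R_y = 2096 N

ΣM about L: R_y·3.7 − 2350·3.3 = 0 → R_y = 7755/3.7 = 2095.95 ≈ 2096 N.
ΣF_y = 0: L_y + 2095.95 − 2350 = 0 → L_y = 254.1 N.
ΣF_x = 0: no horizontal applied forces, so L_x = 0.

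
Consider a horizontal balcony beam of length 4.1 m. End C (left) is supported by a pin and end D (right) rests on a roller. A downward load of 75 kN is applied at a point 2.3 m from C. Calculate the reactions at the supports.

Moments about C: D_y·4.1 − 75·2.3 = 0 → D_y = 172.5/4.1 = 42.0732 ≈ 42.07 kN.
ΣF_y = 0: C_y + 42.0732 − 75 = 0 → C_y = 32.93 kN.
ΣF_x = 0: no horizontal applied forces, so C_x = 0.

C_x = 0, C_y = 32.93 kN, D_y = 42.07 kN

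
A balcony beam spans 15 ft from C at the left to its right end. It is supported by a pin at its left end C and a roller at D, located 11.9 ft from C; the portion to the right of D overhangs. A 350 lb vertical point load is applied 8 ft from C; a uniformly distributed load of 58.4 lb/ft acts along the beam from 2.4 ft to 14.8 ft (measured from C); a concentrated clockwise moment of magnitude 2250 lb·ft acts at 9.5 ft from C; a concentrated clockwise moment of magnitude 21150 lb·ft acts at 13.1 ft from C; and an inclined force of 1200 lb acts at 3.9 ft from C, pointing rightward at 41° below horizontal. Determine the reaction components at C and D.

C_x = -905.7 lb, C_y = -1122 lb, D_y = 2983 lb

Resultant of the distributed load: 58.4 × 12.4 = 724.16 lb at 8.6 ft from C.
Moments about C: D_y·11.9 − 350·8 − (58.4·12.4)·8.6 − 2250 − 21150 − 1200·sin41°·3.9 = 0 → D_y = 35498.1/11.9 = 2983.03 ≈ 2983 lb.
ΣF_y = 0: C_y + 2983.03 − 350 − 58.4·12.4 − 1200·sin41° = 0 → C_y = -1122 lb.
ΣF_x = 0: C_x + 1200·cos41° = 0 → C_x = -905.7 lb.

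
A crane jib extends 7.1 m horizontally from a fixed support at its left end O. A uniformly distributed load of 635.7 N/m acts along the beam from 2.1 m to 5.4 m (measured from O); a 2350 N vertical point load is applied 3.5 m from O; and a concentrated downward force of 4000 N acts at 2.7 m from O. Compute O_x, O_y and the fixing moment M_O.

Resultant of the distributed load: 635.7 × 3.3 = 2097.81 N at 3.75 m from O.
ΣF_x = 0: O_x = 0.
ΣF_y = 0: O_y − 635.7·3.3 − 2350 − 4000 = 0 → O_y = 8448 N.
ΣM about O: M_O − (635.7·3.3)·3.75 − 2350·3.5 − 4000·2.7 = 0 → M_O = 26890 N·m.

O_x = 0, O_y = 8448 N, M_O = 26890 N·m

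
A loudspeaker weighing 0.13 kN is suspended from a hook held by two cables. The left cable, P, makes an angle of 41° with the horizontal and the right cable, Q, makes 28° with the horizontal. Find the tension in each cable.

ΣF_x = 0: −T_P·cos41° + T_Q·cos28° = 0 → T_Q = 0.854761·T_P.
ΣF_y = 0: T_P·sin41° + T_Q·sin28° = 0.13.
Substitute: T_P·(0.656059 + 0.854761·0.469472) = 0.13 → T_P = 0.122949 ≈ 0.1229 kN.
Then T_Q = 0.854761 × 0.122949 = 0.1051 kN.

T_P = 0.1229 kN, T_Q = 0.1051 kN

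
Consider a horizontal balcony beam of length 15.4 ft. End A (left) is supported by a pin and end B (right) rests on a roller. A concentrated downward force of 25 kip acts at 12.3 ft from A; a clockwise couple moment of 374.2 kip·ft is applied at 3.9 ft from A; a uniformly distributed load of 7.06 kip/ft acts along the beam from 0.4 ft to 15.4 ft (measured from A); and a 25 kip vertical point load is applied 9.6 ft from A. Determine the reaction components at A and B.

Resultant of the distributed load: 7.06 × 15 = 105.9 kip at 7.9 ft from A.
Taking moments about A: B_y·15.4 − 25·12.3 − 374.2 − (7.06·15)·7.9 − 25·9.6 = 0 → B_y = 1758.31/15.4 = 114.176 ≈ 114.2 kip.
ΣF_y = 0: A_y + 114.176 − 25 − 7.06·15 − 25 = 0 → A_y = 41.72 kip.
ΣF_x = 0: no horizontal applied forces, so A_x = 0.

A_x = 0, A_y = 41.72 kip, B_y = 114.2 kip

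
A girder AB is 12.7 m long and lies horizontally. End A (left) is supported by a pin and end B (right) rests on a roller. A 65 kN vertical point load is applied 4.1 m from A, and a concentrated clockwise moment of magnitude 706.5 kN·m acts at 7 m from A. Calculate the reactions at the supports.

Taking moments about A: B_y·12.7 − 65·4.1 − 706.5 = 0 → B_y = 973/12.7 = 76.6142 ≈ 76.61 kN.
ΣF_y = 0: A_y + 76.6142 − 65 = 0 → A_y = -11.61 kN.
ΣF_x = 0: no horizontal applied forces, so A_x = 0.

A_x = 0, A_y = -11.61 kN, B_y = 76.61 kN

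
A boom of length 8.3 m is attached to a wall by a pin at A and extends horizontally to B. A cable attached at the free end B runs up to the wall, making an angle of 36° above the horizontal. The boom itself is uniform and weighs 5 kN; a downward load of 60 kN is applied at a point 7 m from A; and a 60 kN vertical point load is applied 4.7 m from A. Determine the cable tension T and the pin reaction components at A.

ΣM about A: T·sin36°·8.3 − 5·4.15 − 60·7 − 60·4.7 = 0 → T = 722.75/(8.3·0.587785) = 148.147 ≈ 148.1 kN.
ΣF_x = 0: A_x − T·cos36° = 0 → A_x = 148.147 × 0.809017 = 119.9 kN.
ΣF_y = 0: A_y + T·sin36° − 5 − 60 − 60 = 0 → A_y = 125 − 148.147 × 0.587785 = 37.92 kN.

T = 148.1 kN, A_x = 119.9 kN, A_y = 37.92 kN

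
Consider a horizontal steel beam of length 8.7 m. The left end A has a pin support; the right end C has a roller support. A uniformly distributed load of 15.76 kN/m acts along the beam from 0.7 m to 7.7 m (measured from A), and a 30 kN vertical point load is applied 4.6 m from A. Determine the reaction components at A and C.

A_x = 0, A_y = 71.20 kN, C_y = 69.12 kN

Resultant of the distributed load: 15.76 × 7 = 110.32 kN at 4.2 m from A.
ΣM about A: C_y·8.7 − (15.76·7)·4.2 − 30·4.6 = 0 → C_y = 601.344/8.7 = 69.12 kN.
ΣF_y = 0: A_y + 69.12 − 15.76·7 − 30 = 0 → A_y = 71.20 kN.
ΣF_x = 0: no horizontal applied forces, so A_x = 0.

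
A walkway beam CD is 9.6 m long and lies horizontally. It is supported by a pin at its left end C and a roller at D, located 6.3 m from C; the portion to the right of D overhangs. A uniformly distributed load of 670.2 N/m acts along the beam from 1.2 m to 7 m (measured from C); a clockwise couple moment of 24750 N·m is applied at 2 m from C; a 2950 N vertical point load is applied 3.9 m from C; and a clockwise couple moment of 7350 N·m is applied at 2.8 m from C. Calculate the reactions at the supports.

Resultant of the distributed load: 670.2 × 5.8 = 3887.16 N at 4.1 m from C.
ΣM about C: D_y·6.3 − (670.2·5.8)·4.1 − 24750 − 2950·3.9 − 7350 = 0 → D_y = 59542.356/6.3 = 9451.17 ≈ 9451 N.
ΣF_y = 0: C_y + 9451.17 − 670.2·5.8 − 2950 = 0 → C_y = -2614 N.
ΣF_x = 0: no horizontal applied forces, so C_x = 0.

C_x = 0, C_y = -2614 N, D_y = 9451 N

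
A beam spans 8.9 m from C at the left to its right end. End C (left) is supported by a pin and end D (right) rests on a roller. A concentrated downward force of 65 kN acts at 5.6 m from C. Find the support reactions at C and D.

Taking moments about C: D_y·8.9 − 65·5.6 = 0 → D_y = 364/8.9 = 40.8989 ≈ 40.90 kN.
ΣF_y = 0: C_y + 40.8989 − 65 = 0 → C_y = 24.10 kN.
ΣF_x = 0: no horizontal applied forces, so C_x = 0.

C_x = 0, C_y = 24.10 kN, D_y = 40.90 kN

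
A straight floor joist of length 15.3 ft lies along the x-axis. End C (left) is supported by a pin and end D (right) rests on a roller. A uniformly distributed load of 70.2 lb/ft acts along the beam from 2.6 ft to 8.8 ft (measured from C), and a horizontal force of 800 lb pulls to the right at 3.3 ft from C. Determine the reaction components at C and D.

Resultant of the distributed load: 70.2 × 6.2 = 435.24 lb at 5.7 ft from C.
ΣM about C: D_y·15.3 − (70.2·6.2)·5.7 = 0 → D_y = 2480.868/15.3 = 162.148 ≈ 162.1 lb.
ΣF_y = 0: C_y + 162.148 − 70.2·6.2 = 0 → C_y = 273.1 lb.
ΣF_x = 0: C_x + 800 = 0 → C_x = -800.0 lb.

C_x = -800.0 lb, C_y = 273.1 lb, D_y = 162.1 lb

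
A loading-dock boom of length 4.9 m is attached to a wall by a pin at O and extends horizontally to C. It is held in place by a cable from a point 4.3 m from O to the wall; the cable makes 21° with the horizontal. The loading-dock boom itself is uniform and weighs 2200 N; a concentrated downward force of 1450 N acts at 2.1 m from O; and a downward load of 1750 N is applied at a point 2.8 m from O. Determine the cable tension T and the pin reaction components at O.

T = 8654 N, O_x = 8079 N, O_y = 2299 N

ΣM about O: T·sin21°·4.3 − 2200·2.45 − 1450·2.1 − 1750·2.8 = 0 → T = 13335/(4.3·0.358368) = 8653.57 ≈ 8654 N.
ΣF_x = 0: O_x − T·cos21° = 0 → O_x = 8653.57 × 0.93358 = 8079 N.
ΣF_y = 0: O_y + T·sin21° − 2200 − 1450 − 1750 = 0 → O_y = 5400 − 8653.57 × 0.358368 = 2299 N.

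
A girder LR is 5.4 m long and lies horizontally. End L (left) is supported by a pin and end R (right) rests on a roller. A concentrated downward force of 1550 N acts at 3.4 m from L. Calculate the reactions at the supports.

Moments about L: R_y·5.4 − 1550·3.4 = 0 → R_y = 5270/5.4 = 975.926 ≈ 975.9 N.
ΣF_y = 0: L_y + 975.926 − 1550 = 0 → L_y = 574.1 N.
ΣF_x = 0: no horizontal applied forces, so L_x = 0.

L_x = 0, L_y = 574.1 N, R_y = 975.9 N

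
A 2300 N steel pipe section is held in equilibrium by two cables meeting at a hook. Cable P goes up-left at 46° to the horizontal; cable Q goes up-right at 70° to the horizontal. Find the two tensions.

T_P = 875.2 N, T_Q = 1778 N

ΣF_x = 0: −T_P·cos46° + T_Q·cos70° = 0 → T_Q = 2.03105·T_P.
ΣF_y = 0: T_P·sin46° + T_Q·sin70° = 2300.
Substitute: T_P·(0.71934 + 2.03105·0.939693) = 2300 → T_P = 875.222 ≈ 875.2 N.
Then T_Q = 2.03105 × 875.222 = 1778 N.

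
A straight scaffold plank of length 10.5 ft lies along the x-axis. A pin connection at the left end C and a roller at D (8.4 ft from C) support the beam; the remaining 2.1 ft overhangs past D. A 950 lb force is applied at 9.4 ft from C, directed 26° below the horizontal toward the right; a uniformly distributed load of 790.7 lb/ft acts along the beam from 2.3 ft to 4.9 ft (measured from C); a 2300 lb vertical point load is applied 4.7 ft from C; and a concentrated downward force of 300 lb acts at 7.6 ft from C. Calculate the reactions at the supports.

C_x = -853.9 lb, C_y = 2167 lb, D_y = 2905 lb

Resultant of the distributed load: 790.7 × 2.6 = 2055.82 lb at 3.6 ft from C.
Taking moments about C: D_y·8.4 − 950·sin26°·9.4 − (790.7·2.6)·3.6 − 2300·4.7 − 300·7.6 = 0 → D_y = 24405.6/8.4 = 2905.43 ≈ 2905 lb.
ΣF_y = 0: C_y + 2905.43 − 950·sin26° − 790.7·2.6 − 2300 − 300 = 0 → C_y = 2167 lb.
ΣF_x = 0: C_x + 950·cos26° = 0 → C_x = -853.9 lb.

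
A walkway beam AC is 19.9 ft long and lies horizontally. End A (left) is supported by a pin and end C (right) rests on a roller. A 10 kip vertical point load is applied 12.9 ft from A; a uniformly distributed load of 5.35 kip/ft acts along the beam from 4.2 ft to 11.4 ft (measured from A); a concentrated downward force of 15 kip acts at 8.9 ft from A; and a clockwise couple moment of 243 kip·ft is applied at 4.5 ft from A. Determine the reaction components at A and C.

A_x = 0, A_y = 23.02 kip, C_y = 40.50 kip

Resultant of the distributed load: 5.35 × 7.2 = 38.52 kip at 7.8 ft from A.
Taking moments about A: C_y·19.9 − 10·12.9 − (5.35·7.2)·7.8 − 15·8.9 − 243 = 0 → C_y = 805.956/19.9 = 40.5003 ≈ 40.50 kip.
ΣF_y = 0: A_y + 40.5003 − 10 − 5.35·7.2 − 15 = 0 → A_y = 23.02 kip.
ΣF_x = 0: no horizontal applied forces, so A_x = 0.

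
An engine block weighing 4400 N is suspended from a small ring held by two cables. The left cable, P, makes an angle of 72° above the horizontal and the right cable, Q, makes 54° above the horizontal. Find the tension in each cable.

T_P = 3197 N, T_Q = 1681 N

ΣF_x = 0: −T_P·cos72° + T_Q·cos54° = 0 → T_Q = 0.525731·T_P.
ΣF_y = 0: T_P·sin72° + T_Q·sin54° = 4400.
Substitute: T_P·(0.951057 + 0.525731·0.809017) = 4400 → T_P = 3196.79 ≈ 3197 N.
Then T_Q = 0.525731 × 3196.79 = 1681 N.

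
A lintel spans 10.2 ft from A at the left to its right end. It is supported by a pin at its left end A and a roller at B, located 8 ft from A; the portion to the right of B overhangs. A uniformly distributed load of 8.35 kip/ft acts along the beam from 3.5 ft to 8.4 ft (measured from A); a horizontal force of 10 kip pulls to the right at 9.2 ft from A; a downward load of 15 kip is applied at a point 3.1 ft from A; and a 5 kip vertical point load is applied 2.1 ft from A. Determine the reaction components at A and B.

A_x = -10.00 kip, A_y = 23.36 kip, B_y = 37.56 kip

Resultant of the distributed load: 8.35 × 4.9 = 40.915 kip at 5.95 ft from A.
Taking moments about A: B_y·8 − (8.35·4.9)·5.95 − 15·3.1 − 5·2.1 = 0 → B_y = 300.44425/8 = 37.5555 ≈ 37.56 kip.
ΣF_y = 0: A_y + 37.5555 − 8.35·4.9 − 15 − 5 = 0 → A_y = 23.36 kip.
ΣF_x = 0: A_x + 10 = 0 → A_x = -10.00 kip.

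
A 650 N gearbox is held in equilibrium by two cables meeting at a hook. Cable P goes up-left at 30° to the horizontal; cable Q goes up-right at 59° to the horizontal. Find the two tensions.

T_P = 334.8 N, T_Q = 563.0 N

ΣF_x = 0: −T_P·cos30° + T_Q·cos59° = 0 → T_Q = 1.68148·T_P.
ΣF_y = 0: T_P·sin30° + T_Q·sin59° = 650.
Substitute: T_P·(0.5 + 1.68148·0.857167) = 650 → T_P = 334.826 ≈ 334.8 N.
Then T_Q = 1.68148 × 334.826 = 563.0 N.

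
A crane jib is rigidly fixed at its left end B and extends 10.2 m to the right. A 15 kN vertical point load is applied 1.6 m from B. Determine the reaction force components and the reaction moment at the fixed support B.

B_x = 0, B_y = 15.00 kN, M_B = 24.00 kN·m

ΣF_x = 0: B_x = 0.
ΣF_y = 0: B_y − 15 = 0 → B_y = 15.00 kN.
ΣM about B: M_B − 15·1.6 = 0 → M_B = 24.00 kN·m.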